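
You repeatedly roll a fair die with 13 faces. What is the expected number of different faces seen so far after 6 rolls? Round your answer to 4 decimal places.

4.9579

For each face, P(seen in 6 rolls) = 1 - (12/13)^6 = 0.38138.
By linearity of expectation, E[distinct seen] = 13·(1 - (12/13)^6) = 4.95788.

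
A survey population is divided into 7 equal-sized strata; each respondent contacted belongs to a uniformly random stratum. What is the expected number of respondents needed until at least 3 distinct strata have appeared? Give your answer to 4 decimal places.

Going from k to k+1 distinct takes a geometric number of respondents with mean 7/(7-k).
Sum over k = 0,...,2: E = 7/7 + 7/6 + 7/5 = 3.56667.

3.5667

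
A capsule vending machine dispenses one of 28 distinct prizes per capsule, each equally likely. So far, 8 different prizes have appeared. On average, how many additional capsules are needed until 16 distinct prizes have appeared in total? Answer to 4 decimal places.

With k distinct prizes already seen, the next new one takes an expected 28/(28-k) capsules.
Sum over k = 8,...,15: E = 28/20 + 28/19 + 28/18 + ... + 28/14 + 28/13 = 13.84681.

13.8468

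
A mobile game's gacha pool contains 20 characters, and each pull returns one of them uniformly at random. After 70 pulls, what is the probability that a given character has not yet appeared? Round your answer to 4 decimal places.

0.0276

On each pull the fixed character fails to appear with probability 19/20.
P(still missing after 70) = (19/20)^70 = 0.02758.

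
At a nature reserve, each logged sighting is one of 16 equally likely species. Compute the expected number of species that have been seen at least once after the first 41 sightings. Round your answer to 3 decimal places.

14.865

For each species, P(seen in 41 sightings) = 1 - (15/16)^41 = 0.9291.
By linearity of expectation, E[distinct seen] = 16·(1 - (15/16)^41) = 14.8651.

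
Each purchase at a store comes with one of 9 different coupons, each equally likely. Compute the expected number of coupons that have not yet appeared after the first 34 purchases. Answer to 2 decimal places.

For each coupon, P(unseen after 34) = (8/9)^34 = 0.018.
By linearity of expectation, E[unseen] = 9·(8/9)^34 = 0.164.

0.16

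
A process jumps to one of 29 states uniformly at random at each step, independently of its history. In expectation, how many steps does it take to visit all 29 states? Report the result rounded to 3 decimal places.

Split into phases: going from k distinct to k+1 distinct takes on average 29/(29-k) steps.
E[T] = 29/29 + 29/28 + 29/27 + ... + 29/2 + 29/1 = 29·H_{29}.
H_{29} = 3.9617, so E[T] = 114.8880.

114.888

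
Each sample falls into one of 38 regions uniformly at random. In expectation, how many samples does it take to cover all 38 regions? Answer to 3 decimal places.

160.660

The wait to go from k to k+1 distinct regions is geometric with mean 38/(38-k).
E[T] = 38/38 + 38/37 + 38/36 + ... + 38/2 + 38/1 = 38·H_{38}.
H_{38} = 4.2279, so E[T] = 160.6603.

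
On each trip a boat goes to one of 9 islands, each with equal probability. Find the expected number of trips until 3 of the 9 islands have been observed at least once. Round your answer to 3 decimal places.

With k distinct islands already seen, the next new one arrives after an expected 9/(9-k) trips.
Sum over k = 0,...,2: E = 9/9 + 9/8 + 9/7 = 3.4107.

3.411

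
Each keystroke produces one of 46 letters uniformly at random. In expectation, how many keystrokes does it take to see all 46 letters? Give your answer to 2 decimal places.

After k distinct letters have appeared, the next keystroke gives a new one with probability (46-k)/46, so the expected wait for the (k+1)-th is 46/(46-k).
E[T] = 46/46 + 46/45 + 46/44 + ... + 46/2 + 46/1 = 46·H_{46}.
H_{46} = 4.417, so E[T] = 203.168.

203.17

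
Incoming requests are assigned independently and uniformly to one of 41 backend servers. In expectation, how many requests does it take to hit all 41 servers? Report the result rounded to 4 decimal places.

176.4203

The wait to go from k to k+1 distinct servers is geometric with mean 41/(41-k).
E[T] = 41/41 + 41/40 + 41/39 + ... + 41/2 + 41/1 = 41·H_{41}.
H_{41} = 4.30293, so E[T] = 176.42026.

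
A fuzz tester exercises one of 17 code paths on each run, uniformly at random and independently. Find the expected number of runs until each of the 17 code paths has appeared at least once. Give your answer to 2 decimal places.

After k distinct code paths have appeared, the next run gives a new one with probability (17-k)/17, so the expected wait for the (k+1)-th is 17/(17-k).
E[T] = 17/17 + 17/16 + 17/15 + ... + 17/2 + 17/1 = 17·H_{17}.
H_{17} = 3.440, so E[T] = 58.472.

58.47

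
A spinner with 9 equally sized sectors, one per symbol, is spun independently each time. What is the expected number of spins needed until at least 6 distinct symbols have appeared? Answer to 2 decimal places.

8.96

Going from k to k+1 distinct takes a geometric number of spins with mean 9/(9-k).
Sum over k = 0,...,5: E = 9/9 + 9/8 + 9/7 + 9/6 + 9/5 + 9/4 = 8.961.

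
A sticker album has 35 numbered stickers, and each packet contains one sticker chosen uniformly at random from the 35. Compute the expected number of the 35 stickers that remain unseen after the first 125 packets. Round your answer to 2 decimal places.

0.93

For each sticker, P(unseen after 125) = (34/35)^125 = 0.027.
By linearity of expectation, E[unseen] = 35·(34/35)^125 = 0.934.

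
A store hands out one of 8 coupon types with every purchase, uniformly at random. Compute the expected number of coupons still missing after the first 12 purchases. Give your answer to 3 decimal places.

1.611

For each coupon, P(unseen after 12) = (7/8)^12 = 0.2014.
By linearity of expectation, E[unseen] = 8·(7/8)^12 = 1.6113.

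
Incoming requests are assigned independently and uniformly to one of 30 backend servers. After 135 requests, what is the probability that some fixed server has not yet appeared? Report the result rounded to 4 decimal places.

0.0103

Each request misses the fixed server with probability (30-1)/30 = 29/30, independently.
P(still missing after 135) = (29/30)^135 = 0.01029.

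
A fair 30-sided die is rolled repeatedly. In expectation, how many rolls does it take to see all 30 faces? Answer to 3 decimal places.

119.850

After k distinct faces have appeared, the next roll gives a new one with probability (30-k)/30, so the expected wait for the (k+1)-th is 30/(30-k).
E[T] = 30/30 + 30/29 + 30/28 + ... + 30/2 + 30/1 = 30·H_{30}.
H_{30} = 3.9950, so E[T] = 119.8496.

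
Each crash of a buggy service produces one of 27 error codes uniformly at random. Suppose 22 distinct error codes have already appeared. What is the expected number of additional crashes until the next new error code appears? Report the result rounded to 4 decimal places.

Each crash yields a new error code with probability (27-22)/27 = 5/27, so the wait is geometric with mean 27/5.
E = 27/5 = 5.40000.

5.4000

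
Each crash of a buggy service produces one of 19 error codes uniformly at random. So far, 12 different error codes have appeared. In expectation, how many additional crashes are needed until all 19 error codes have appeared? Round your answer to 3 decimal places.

From k distinct to k+1 distinct takes on average 19/(19-k) crashes.
Sum over k = 12,...,18: E = 19/7 + 19/6 + 19/5 + ... + 19/2 + 19/1 = 49.2643.

49.264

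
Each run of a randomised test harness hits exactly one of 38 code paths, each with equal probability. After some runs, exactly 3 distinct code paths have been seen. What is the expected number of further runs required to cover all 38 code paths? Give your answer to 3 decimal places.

With k distinct code paths already seen, the next new one takes an expected 38/(38-k) runs.
Sum over k = 3,...,37: E = 38/35 + 38/34 + 38/33 + ... + 38/2 + 38/1 = 157.5777.

157.578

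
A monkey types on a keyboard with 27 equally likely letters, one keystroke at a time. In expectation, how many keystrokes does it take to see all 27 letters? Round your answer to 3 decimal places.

After k distinct letters have appeared, the next keystroke gives a new one with probability (27-k)/27, so the expected wait for the (k+1)-th is 27/(27-k).
E[T] = 27/27 + 27/26 + 27/25 + ... + 27/2 + 27/1 = 27·H_{27}.
H_{27} = 3.8915, so E[T] = 105.0693.

105.069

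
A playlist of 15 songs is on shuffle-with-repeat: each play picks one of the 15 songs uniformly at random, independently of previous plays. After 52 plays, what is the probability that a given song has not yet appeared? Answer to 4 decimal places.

0.0277

On each play the fixed song fails to appear with probability 14/15.
P(still missing after 52) = (14/15)^52 = 0.02766.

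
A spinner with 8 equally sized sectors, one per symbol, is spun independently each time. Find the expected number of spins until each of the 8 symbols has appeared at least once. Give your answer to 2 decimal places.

21.74

After k distinct symbols have appeared, the next spin gives a new one with probability (8-k)/8, so the expected wait for the (k+1)-th is 8/(8-k).
E[T] = 8/8 + 8/7 + 8/6 + ... + 8/2 + 8/1 = 8·H_{8}.
H_{8} = 2.718, so E[T] = 21.743.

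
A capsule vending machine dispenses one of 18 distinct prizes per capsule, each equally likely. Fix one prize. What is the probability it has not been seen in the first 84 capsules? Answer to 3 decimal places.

Each capsule misses the fixed prize with probability (18-1)/18 = 17/18, independently.
P(still missing after 84) = (17/18)^84 = 0.0082.

0.008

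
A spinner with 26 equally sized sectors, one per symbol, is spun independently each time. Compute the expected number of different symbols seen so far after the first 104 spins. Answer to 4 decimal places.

For each symbol, P(seen in 104 spins) = 1 - (25/26)^104 = 0.98307.
By linearity of expectation, E[distinct seen] = 26·(1 - (25/26)^104) = 25.55995.

25.5599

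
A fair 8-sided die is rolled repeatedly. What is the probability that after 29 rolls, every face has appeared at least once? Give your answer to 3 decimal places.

Let A_i be the event that face i is missing after 29 rolls. By inclusion–exclusion on the A_i,
P(all seen) = Σ_{j=0}^{8} (-1)^j C(8,j)((8-j)/8)^29
= 1.0000 - 0.1665 + 0.0067 - 0.0001 + 0.0000 - 0.0000 + 0.0000 - 0.0000 + 0.0000
= 0.8401.

0.840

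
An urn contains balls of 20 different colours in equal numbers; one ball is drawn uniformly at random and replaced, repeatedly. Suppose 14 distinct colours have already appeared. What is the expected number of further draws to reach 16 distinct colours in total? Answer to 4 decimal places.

7.3333

From k distinct to k+1 distinct takes on average 20/(20-k) draws.
Sum over k = 14,...,15: E = 20/6 + 20/5 = 7.33333.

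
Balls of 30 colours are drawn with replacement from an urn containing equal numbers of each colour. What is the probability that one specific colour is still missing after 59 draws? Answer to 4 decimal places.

Each draw misses the fixed colour with probability (30-1)/30 = 29/30, independently.
P(still missing after 59) = (29/30)^59 = 0.13531.

0.1353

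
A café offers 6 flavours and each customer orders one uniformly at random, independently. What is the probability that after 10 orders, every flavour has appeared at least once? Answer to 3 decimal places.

0.272

By inclusion–exclusion over which flavours are missing,
P(all seen) = Σ_{j=0}^{6} (-1)^j C(6,j)((6-j)/6)^10
= 1.0000 - 0.9690 + 0.2601 - 0.0195 + 0.0003 - 0.0000 + 0.0000
= 0.2718.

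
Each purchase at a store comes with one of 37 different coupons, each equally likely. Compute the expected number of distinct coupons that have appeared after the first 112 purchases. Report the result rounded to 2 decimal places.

For each coupon, P(seen in 112 purchases) = 1 - (36/37)^112 = 0.954.
By linearity of expectation, E[distinct seen] = 37·(1 - (36/37)^112) = 35.280.

35.28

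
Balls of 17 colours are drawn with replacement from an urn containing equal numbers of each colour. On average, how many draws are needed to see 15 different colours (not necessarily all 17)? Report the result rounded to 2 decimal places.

With k distinct colours already seen, the next new one arrives after an expected 17/(17-k) draws.
Sum over k = 0,...,14: E = 17/17 + 17/16 + 17/15 + ... + 17/4 + 17/3 = 32.972.

32.97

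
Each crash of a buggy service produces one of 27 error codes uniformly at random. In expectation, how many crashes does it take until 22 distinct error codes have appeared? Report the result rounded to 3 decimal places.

With k distinct error codes already seen, the next new one arrives after an expected 27/(27-k) crashes.
Sum over k = 0,...,21: E = 27/27 + 27/26 + 27/25 + ... + 27/7 + 27/6 = 43.4193.

43.419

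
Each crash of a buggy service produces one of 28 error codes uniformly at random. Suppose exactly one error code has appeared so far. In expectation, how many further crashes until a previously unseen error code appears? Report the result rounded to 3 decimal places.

The number of crashes until the next new error code is geometric with success probability 27/28, so its mean is 28/27.
E = 28/27 = 1.0370.

1.037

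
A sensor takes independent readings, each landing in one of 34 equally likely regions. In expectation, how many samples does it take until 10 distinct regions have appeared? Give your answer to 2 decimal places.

11.64

With k distinct regions already seen, the next new one arrives after an expected 34/(34-k) samples.
Sum over k = 0,...,9: E = 34/34 + 34/33 + 34/32 + ... + 34/26 + 34/25 = 11.637.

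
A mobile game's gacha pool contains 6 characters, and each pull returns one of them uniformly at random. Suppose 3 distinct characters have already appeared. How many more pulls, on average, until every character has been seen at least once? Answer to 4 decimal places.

11.0000

With k distinct characters already seen, the next new one takes an expected 6/(6-k) pulls.
Sum over k = 3,...,5: E = 6/3 + 6/2 + 6/1 = 11.00000.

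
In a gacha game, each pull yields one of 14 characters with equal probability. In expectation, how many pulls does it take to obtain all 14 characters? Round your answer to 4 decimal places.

The wait to go from k to k+1 distinct characters is geometric with mean 14/(14-k).
E[T] = 14/14 + 14/13 + 14/12 + ... + 14/2 + 14/1 = 14·H_{14}.
H_{14} = 3.25156, so E[T] = 45.52187.

45.5219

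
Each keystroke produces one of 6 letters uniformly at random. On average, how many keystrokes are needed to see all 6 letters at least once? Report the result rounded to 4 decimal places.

14.7000

Split into phases: going from k distinct to k+1 distinct takes on average 6/(6-k) keystrokes.
E[T] = 6/6 + 6/5 + 6/4 + 6/3 + 6/2 + 6/1 = 6·H_{6}.
H_{6} = 2.45000, so E[T] = 14.70000.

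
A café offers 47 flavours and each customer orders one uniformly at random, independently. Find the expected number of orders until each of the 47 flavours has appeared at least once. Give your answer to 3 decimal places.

Split into phases: going from k distinct to k+1 distinct takes on average 47/(47-k) orders.
E[T] = 47/47 + 47/46 + 47/45 + ... + 47/2 + 47/1 = 47·H_{47}.
H_{47} = 4.4380, so E[T] = 208.5843.

208.584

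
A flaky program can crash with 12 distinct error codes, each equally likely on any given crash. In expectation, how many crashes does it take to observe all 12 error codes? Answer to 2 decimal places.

After k distinct error codes have appeared, the next crash gives a new one with probability (12-k)/12, so the expected wait for the (k+1)-th is 12/(12-k).
E[T] = 12/12 + 12/11 + 12/10 + ... + 12/2 + 12/1 = 12·H_{12}.
H_{12} = 3.103, so E[T] = 37.239.

37.24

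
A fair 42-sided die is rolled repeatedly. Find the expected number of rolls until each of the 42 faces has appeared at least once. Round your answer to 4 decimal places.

181.7232

The wait to go from k to k+1 distinct faces is geometric with mean 42/(42-k).
E[T] = 42/42 + 42/41 + 42/40 + ... + 42/2 + 42/1 = 42·H_{42}.
H_{42} = 4.32674, so E[T] = 181.72320.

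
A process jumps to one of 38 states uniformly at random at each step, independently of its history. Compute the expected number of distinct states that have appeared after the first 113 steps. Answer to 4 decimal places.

For each state, P(seen in 113 steps) = 1 - (37/38)^113 = 0.95088.
By linearity of expectation, E[distinct seen] = 38·(1 - (37/38)^113) = 36.13348.

36.1335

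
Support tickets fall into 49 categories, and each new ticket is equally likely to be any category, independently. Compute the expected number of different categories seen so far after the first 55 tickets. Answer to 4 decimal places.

For each category, P(seen in 55 tickets) = 1 - (48/49)^55 = 0.67828.
By linearity of expectation, E[distinct seen] = 49·(1 - (48/49)^55) = 33.23552.

33.2355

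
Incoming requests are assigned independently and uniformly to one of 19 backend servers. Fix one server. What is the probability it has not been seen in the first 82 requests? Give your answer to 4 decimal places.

0.0119

Each request misses the fixed server with probability (19-1)/19 = 18/19, independently.
P(still missing after 82) = (18/19)^82 = 0.01187.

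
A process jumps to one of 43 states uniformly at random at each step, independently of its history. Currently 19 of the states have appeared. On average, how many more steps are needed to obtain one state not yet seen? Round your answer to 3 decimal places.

The number of steps until the next new state is geometric with success probability 24/43, so its mean is 43/24.
E = 43/24 = 1.7917.

1.792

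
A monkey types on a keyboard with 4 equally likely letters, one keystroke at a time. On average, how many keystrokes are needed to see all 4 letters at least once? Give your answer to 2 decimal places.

8.33

The wait to go from k to k+1 distinct letters is geometric with mean 4/(4-k).
E[T] = 4/4 + 4/3 + 4/2 + 4/1 = 4·H_{4}.
H_{4} = 2.083, so E[T] = 8.333.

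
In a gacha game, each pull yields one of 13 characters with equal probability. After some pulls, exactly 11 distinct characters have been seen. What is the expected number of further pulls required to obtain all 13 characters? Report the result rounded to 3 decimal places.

19.500

The wait to go from k to k+1 distinct characters is geometric with mean 13/(13-k).
Sum over k = 11,...,12: E = 13/2 + 13/1 = 19.5000.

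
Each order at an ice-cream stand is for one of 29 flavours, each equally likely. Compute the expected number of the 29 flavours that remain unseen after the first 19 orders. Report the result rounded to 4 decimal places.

14.8881

For each flavour, P(unseen after 19) = (28/29)^19 = 0.51338.
By linearity of expectation, E[unseen] = 29·(28/29)^19 = 14.88808.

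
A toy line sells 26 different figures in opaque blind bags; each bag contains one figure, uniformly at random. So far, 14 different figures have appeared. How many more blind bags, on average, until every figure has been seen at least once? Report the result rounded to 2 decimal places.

80.68

With k distinct figures already seen, the next new one takes an expected 26/(26-k) blind bags.
Sum over k = 14,...,25: E = 26/12 + 26/11 + 26/10 + ... + 26/2 + 26/1 = 80.683.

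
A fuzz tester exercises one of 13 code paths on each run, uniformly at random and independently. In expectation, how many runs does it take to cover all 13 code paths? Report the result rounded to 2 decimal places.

41.34

After k distinct code paths have appeared, the next run gives a new one with probability (13-k)/13, so the expected wait for the (k+1)-th is 13/(13-k).
E[T] = 13/13 + 13/12 + 13/11 + ... + 13/2 + 13/1 = 13·H_{13}.
H_{13} = 3.180, so E[T] = 41.342.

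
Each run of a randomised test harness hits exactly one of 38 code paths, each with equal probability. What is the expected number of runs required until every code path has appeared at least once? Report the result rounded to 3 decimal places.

160.660

Split into phases: going from k distinct to k+1 distinct takes on average 38/(38-k) runs.
E[T] = 38/38 + 38/37 + 38/36 + ... + 38/2 + 38/1 = 38·H_{38}.
H_{38} = 4.2279, so E[T] = 160.6603.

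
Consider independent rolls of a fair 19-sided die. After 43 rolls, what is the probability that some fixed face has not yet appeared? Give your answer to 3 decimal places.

Each roll misses the fixed face with probability (19-1)/19 = 18/19, independently.
P(still missing after 43) = (18/19)^43 = 0.0978.

0.098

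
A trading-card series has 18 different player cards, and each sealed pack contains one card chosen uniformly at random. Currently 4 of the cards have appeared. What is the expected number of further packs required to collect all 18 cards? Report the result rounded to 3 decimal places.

58.528

With k distinct cards already seen, the next new one takes an expected 18/(18-k) packs.
Sum over k = 4,...,17: E = 18/14 + 18/13 + 18/12 + ... + 18/2 + 18/1 = 58.5281.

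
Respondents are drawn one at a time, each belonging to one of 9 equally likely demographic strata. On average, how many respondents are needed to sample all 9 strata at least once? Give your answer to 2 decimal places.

25.46

The wait to go from k to k+1 distinct strata is geometric with mean 9/(9-k).
E[T] = 9/9 + 9/8 + 9/7 + ... + 9/2 + 9/1 = 9·H_{9}.
H_{9} = 2.829, so E[T] = 25.461.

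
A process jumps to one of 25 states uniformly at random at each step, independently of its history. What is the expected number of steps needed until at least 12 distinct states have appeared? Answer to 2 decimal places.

With k distinct states already seen, the next new one arrives after an expected 25/(25-k) steps.
Sum over k = 0,...,11: E = 25/25 + 25/24 + 25/23 + ... + 25/15 + 25/14 = 15.896.

15.90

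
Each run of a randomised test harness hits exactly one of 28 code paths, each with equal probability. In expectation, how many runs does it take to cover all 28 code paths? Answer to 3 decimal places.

After k distinct code paths have appeared, the next run gives a new one with probability (28-k)/28, so the expected wait for the (k+1)-th is 28/(28-k).
E[T] = 28/28 + 28/27 + 28/26 + ... + 28/2 + 28/1 = 28·H_{28}.
H_{28} = 3.9272, so E[T] = 109.9608.

109.961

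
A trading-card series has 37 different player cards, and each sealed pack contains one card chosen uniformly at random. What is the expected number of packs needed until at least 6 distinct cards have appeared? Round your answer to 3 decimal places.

With k distinct cards already seen, the next new one arrives after an expected 37/(37-k) packs.
Sum over k = 0,...,5: E = 37/37 + 37/36 + 37/35 + 37/34 + 37/33 + 37/32 = 6.4506.

6.451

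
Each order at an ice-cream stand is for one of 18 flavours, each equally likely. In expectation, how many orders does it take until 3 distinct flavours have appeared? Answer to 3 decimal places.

3.184

With k distinct flavours already seen, the next new one arrives after an expected 18/(18-k) orders.
Sum over k = 0,...,2: E = 18/18 + 18/17 + 18/16 = 3.1838.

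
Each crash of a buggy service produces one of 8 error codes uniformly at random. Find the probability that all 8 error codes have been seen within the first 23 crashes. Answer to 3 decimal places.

0.665

By inclusion–exclusion over which error codes are missing,
P(all seen) = Σ_{j=0}^{8} (-1)^j C(8,j)((8-j)/8)^23
= 1.0000 - 0.3709 + 0.0375 - 0.0011 + 0.0000 - 0.0000 + 0.0000 - 0.0000 + 0.0000
= 0.6654.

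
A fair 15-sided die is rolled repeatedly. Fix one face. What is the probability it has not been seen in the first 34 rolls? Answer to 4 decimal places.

0.0958

Each roll misses the fixed face with probability (15-1)/15 = 14/15, independently.
P(still missing after 34) = (14/15)^34 = 0.09577.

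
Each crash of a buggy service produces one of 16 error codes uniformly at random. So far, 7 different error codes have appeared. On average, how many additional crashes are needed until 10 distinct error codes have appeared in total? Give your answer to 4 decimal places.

6.0635

From k distinct to k+1 distinct takes on average 16/(16-k) crashes.
Sum over k = 7,...,9: E = 16/9 + 16/8 + 16/7 = 6.06349.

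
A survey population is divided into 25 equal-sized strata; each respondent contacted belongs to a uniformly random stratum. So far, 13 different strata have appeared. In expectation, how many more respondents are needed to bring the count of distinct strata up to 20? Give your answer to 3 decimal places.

The wait to go from k to k+1 distinct strata is geometric with mean 25/(25-k).
Sum over k = 13,...,19: E = 25/12 + 25/11 + 25/10 + ... + 25/7 + 25/6 = 20.4969.

20.497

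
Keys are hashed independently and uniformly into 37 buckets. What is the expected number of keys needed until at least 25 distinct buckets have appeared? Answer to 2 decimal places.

Going from k to k+1 distinct takes a geometric number of keys with mean 37/(37-k).
Sum over k = 0,...,24: E = 37/37 + 37/36 + 37/35 + ... + 37/14 + 37/13 = 40.640.

40.64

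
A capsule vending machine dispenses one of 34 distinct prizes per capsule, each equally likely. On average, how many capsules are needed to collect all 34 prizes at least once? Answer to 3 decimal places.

Split into phases: going from k distinct to k+1 distinct takes on average 34/(34-k) capsules.
E[T] = 34/34 + 34/33 + 34/32 + ... + 34/2 + 34/1 = 34·H_{34}.
H_{34} = 4.1182, so E[T] = 140.0191.

140.019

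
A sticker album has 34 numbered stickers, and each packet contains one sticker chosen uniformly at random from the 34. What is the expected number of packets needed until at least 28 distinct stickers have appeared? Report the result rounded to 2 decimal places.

56.72

With k distinct stickers already seen, the next new one arrives after an expected 34/(34-k) packets.
Sum over k = 0,...,27: E = 34/34 + 34/33 + 34/32 + ... + 34/8 + 34/7 = 56.719.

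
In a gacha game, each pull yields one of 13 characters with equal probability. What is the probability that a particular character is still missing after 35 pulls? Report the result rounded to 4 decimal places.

On each pull the fixed character fails to appear with probability 12/13.
P(still missing after 35) = (12/13)^35 = 0.06072.

0.0607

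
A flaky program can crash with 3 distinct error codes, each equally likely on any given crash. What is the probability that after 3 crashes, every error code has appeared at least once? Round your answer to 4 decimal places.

0.2222

By inclusion–exclusion over which error codes are missing,
P(all seen) = Σ_{j=0}^{3} (-1)^j C(3,j)((3-j)/3)^3
= 1.00000 - 0.88889 + 0.11111 - 0.00000
= 0.22222.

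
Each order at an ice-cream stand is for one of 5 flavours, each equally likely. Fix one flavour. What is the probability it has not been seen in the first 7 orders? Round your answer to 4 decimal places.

0.2097

On each order the fixed flavour fails to appear with probability 4/5.
P(still missing after 7) = (4/5)^7 = 0.20972.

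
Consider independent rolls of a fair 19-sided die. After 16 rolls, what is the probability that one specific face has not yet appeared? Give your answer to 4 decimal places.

Each roll misses the fixed face with probability (19-1)/19 = 18/19, independently.
P(still missing after 16) = (18/19)^16 = 0.42102.

0.4210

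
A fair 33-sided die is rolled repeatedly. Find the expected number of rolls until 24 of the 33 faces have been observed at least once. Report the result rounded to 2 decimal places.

41.57

With k distinct faces already seen, the next new one arrives after an expected 33/(33-k) rolls.
Sum over k = 0,...,23: E = 33/33 + 33/32 + 33/31 + ... + 33/11 + 33/10 = 41.574.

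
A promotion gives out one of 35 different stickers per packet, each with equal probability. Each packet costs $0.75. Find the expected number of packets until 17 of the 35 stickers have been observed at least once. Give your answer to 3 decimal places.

22.809

With k distinct stickers already seen, the next new one arrives after an expected 35/(35-k) packets.
Sum over k = 0,...,16: E = 35/35 + 35/34 + 35/33 + ... + 35/20 + 35/19 = 22.8086.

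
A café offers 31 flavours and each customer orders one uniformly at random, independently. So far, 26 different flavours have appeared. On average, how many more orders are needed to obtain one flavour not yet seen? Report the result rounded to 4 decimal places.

6.2000

Each order yields a new flavour with probability (31-26)/31 = 5/31, so the wait is geometric with mean 31/5.
E = 31/5 = 6.20000.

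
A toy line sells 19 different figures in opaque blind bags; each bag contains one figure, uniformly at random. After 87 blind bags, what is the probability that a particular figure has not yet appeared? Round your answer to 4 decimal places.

Each blind bag misses the fixed figure with probability (19-1)/19 = 18/19, independently.
P(still missing after 87) = (18/19)^87 = 0.00906.

0.0091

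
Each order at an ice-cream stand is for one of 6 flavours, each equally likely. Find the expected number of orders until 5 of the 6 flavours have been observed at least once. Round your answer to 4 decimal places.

With k distinct flavours already seen, the next new one arrives after an expected 6/(6-k) orders.
Sum over k = 0,...,4: E = 6/6 + 6/5 + 6/4 + 6/3 + 6/2 = 8.70000.

8.7000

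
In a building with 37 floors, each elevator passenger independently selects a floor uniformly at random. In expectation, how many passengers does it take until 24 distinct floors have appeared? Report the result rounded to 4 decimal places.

37.7937

Going from k to k+1 distinct takes a geometric number of passengers with mean 37/(37-k).
Sum over k = 0,...,23: E = 37/37 + 37/36 + 37/35 + ... + 37/15 + 37/14 = 37.79374.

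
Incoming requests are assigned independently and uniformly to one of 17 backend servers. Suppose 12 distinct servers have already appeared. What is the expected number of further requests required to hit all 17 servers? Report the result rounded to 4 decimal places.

With k distinct servers already seen, the next new one takes an expected 17/(17-k) requests.
Sum over k = 12,...,16: E = 17/5 + 17/4 + 17/3 + 17/2 + 17/1 = 38.81667.

38.8167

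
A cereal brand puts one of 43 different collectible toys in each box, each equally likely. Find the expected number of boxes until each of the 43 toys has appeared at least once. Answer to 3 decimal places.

187.050

The wait to go from k to k+1 distinct toys is geometric with mean 43/(43-k).
E[T] = 43/43 + 43/42 + 43/41 + ... + 43/2 + 43/1 = 43·H_{43}.
H_{43} = 4.3500, so E[T] = 187.0499.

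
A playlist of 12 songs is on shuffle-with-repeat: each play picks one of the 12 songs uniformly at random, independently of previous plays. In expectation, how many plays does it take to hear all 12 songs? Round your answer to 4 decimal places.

37.2385

The wait to go from k to k+1 distinct songs is geometric with mean 12/(12-k).
E[T] = 12/12 + 12/11 + 12/10 + ... + 12/2 + 12/1 = 12·H_{12}.
H_{12} = 3.10321, so E[T] = 37.23853.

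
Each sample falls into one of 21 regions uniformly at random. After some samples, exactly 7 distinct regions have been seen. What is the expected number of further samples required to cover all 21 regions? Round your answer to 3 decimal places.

The wait to go from k to k+1 distinct regions is geometric with mean 21/(21-k).
Sum over k = 7,...,20: E = 21/14 + 21/13 + 21/12 + ... + 21/2 + 21/1 = 68.2828.

68.283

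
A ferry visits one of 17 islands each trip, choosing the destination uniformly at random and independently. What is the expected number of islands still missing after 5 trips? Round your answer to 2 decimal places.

12.55

For each island, P(unseen after 5) = (16/17)^5 = 0.739.
By linearity of expectation, E[unseen] = 17·(16/17)^5 = 12.555.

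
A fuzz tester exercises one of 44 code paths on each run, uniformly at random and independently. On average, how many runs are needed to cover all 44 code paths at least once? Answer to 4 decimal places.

192.3999

Split into phases: going from k distinct to k+1 distinct takes on average 44/(44-k) runs.
E[T] = 44/44 + 44/43 + 44/42 + ... + 44/2 + 44/1 = 44·H_{44}.
H_{44} = 4.37273, so E[T] = 192.39994.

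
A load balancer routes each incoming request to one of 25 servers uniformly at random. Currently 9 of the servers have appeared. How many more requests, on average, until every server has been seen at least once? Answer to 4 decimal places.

The wait to go from k to k+1 distinct servers is geometric with mean 25/(25-k).
Sum over k = 9,...,24: E = 25/16 + 25/15 + 25/14 + ... + 25/2 + 25/1 = 84.51822.

84.5182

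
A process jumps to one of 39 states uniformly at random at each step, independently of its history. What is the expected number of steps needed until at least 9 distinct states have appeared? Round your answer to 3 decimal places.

10.084

With k distinct states already seen, the next new one arrives after an expected 39/(39-k) steps.
Sum over k = 0,...,8: E = 39/39 + 39/38 + 39/37 + ... + 39/32 + 39/31 = 10.0837.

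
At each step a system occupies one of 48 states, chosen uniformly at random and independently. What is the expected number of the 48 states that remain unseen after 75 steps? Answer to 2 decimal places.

For each state, P(unseen after 75) = (47/48)^75 = 0.206.
By linearity of expectation, E[unseen] = 48·(47/48)^75 = 9.897.

9.90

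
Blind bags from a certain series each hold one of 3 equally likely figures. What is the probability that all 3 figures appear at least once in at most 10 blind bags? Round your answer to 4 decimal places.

By inclusion–exclusion over which figures are missing,
P(all seen) = Σ_{j=0}^{3} (-1)^j C(3,j)((3-j)/3)^10
= 1.00000 - 0.05202 + 0.00005 - 0.00000
= 0.94803.

0.9480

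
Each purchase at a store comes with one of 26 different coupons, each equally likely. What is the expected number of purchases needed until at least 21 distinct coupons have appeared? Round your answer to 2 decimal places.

40.85

Going from k to k+1 distinct takes a geometric number of purchases with mean 26/(26-k).
Sum over k = 0,...,20: E = 26/26 + 26/25 + 26/24 + ... + 26/7 + 26/6 = 40.848.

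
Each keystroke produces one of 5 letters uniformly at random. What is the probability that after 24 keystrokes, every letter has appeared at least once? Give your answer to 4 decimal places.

0.9764

Let A_i be the event that letter i is missing after 24 keystrokes. By inclusion–exclusion on the A_i,
P(all seen) = Σ_{j=0}^{5} (-1)^j C(5,j)((5-j)/5)^24
= 1.00000 - 0.02361 + 0.00005 - 0.00000 + 0.00000 - 0.00000
= 0.97644.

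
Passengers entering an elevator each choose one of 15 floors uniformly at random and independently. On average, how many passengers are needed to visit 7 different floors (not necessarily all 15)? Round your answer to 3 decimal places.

Going from k to k+1 distinct takes a geometric number of passengers with mean 15/(15-k).
Sum over k = 0,...,6: E = 15/15 + 15/14 + 15/13 + ... + 15/10 + 15/9 = 9.0056.

9.006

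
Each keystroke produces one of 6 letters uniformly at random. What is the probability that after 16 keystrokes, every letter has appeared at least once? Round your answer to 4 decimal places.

Let A_i be the event that letter i is missing after 16 keystrokes. By inclusion–exclusion on the A_i,
P(all seen) = Σ_{j=0}^{6} (-1)^j C(6,j)((6-j)/6)^16
= 1.00000 - 0.32453 + 0.02284 - 0.00031 + 0.00000 - 0.00000 + 0.00000
= 0.69800.

0.6980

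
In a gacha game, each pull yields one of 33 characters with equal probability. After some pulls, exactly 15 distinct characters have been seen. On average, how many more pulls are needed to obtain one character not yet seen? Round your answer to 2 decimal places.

Each pull yields a new character with probability (33-15)/33 = 18/33, so the wait is geometric with mean 33/18.
E = 33/18 = 1.833.

1.83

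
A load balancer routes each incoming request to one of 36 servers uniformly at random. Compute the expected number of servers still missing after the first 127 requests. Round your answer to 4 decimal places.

For each server, P(unseen after 127) = (35/36)^127 = 0.02794.
By linearity of expectation, E[unseen] = 36·(35/36)^127 = 1.00583.

1.0058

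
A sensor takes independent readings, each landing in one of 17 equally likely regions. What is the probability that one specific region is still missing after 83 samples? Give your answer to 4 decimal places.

0.0065

Each sample misses the fixed region with probability (17-1)/17 = 16/17, independently.
P(still missing after 83) = (16/17)^83 = 0.00653.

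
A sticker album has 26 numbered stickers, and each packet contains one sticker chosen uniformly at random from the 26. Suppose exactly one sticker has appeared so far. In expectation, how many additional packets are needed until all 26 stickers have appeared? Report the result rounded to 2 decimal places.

With k distinct stickers already seen, the next new one takes an expected 26/(26-k) packets.
Sum over k = 1,...,25: E = 26/25 + 26/24 + 26/23 + ... + 26/2 + 26/1 = 99.215.

99.21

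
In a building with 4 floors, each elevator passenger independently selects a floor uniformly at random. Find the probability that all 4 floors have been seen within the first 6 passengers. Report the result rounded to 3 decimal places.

0.381

By inclusion–exclusion over which floors are missing,
P(all seen) = Σ_{j=0}^{4} (-1)^j C(4,j)((4-j)/4)^6
= 1.0000 - 0.7119 + 0.0938 - 0.0010 + 0.0000
= 0.3809.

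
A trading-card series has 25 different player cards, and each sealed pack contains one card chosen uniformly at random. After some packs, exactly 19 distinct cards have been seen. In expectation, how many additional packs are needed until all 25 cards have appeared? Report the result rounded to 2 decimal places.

61.25

From k distinct to k+1 distinct takes on average 25/(25-k) packs.
Sum over k = 19,...,24: E = 25/6 + 25/5 + 25/4 + 25/3 + 25/2 + 25/1 = 61.250.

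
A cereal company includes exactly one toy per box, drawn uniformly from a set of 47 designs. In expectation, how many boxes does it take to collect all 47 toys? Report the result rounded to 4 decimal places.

208.5843

Split into phases: going from k distinct to k+1 distinct takes on average 47/(47-k) boxes.
E[T] = 47/47 + 47/46 + 47/45 + ... + 47/2 + 47/1 = 47·H_{47}.
H_{47} = 4.43796, so E[T] = 208.58430.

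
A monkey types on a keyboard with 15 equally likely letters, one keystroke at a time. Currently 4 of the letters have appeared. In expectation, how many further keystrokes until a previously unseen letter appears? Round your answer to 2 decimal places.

1.36

Each keystroke yields a new letter with probability (15-4)/15 = 11/15, so the wait is geometric with mean 15/11.
E = 15/11 = 1.364.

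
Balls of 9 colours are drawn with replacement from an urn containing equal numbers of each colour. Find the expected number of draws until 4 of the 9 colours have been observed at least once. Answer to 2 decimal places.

4.91

With k distinct colours already seen, the next new one arrives after an expected 9/(9-k) draws.
Sum over k = 0,...,3: E = 9/9 + 9/8 + 9/7 + 9/6 = 4.911.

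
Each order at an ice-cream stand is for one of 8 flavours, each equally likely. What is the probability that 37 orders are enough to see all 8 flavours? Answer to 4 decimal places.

0.9435

By inclusion–exclusion over which flavours are missing,
P(all seen) = Σ_{j=0}^{8} (-1)^j C(8,j)((8-j)/8)^37
= 1.00000 - 0.05720 + 0.00067 - 0.00000 + 0.00000 - 0.00000 + 0.00000 - 0.00000 + 0.00000
= 0.94347.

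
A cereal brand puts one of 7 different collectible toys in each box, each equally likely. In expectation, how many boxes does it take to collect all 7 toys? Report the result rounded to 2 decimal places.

18.15

Split into phases: going from k distinct to k+1 distinct takes on average 7/(7-k) boxes.
E[T] = 7/7 + 7/6 + 7/5 + ... + 7/2 + 7/1 = 7·H_{7}.
H_{7} = 2.593, so E[T] = 18.150.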